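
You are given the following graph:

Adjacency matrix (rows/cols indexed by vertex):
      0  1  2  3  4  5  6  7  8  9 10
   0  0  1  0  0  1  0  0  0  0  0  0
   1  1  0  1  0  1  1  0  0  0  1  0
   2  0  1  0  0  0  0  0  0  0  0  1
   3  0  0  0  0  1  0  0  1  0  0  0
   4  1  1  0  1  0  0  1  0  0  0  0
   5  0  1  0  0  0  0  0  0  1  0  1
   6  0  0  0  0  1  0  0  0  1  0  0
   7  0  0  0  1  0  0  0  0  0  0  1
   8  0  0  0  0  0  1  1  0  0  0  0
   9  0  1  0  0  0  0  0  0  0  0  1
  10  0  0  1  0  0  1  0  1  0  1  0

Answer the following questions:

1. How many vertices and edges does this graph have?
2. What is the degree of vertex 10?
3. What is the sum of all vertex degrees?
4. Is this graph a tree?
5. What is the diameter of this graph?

Count: 11 vertices, 15 edges.
Vertex 10 has neighbors [2, 5, 7, 9], degree = 4.
Handshaking lemma: 2 * 15 = 30.
A tree on 11 vertices has 10 edges. This graph has 15 edges (5 extra). Not a tree.
Diameter (longest shortest path) = 3.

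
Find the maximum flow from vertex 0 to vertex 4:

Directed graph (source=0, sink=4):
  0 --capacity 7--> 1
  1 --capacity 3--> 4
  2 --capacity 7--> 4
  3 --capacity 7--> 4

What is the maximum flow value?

Computing max flow:
  Flow on (0->1): 3/7
  Flow on (1->4): 3/3
Maximum flow = 3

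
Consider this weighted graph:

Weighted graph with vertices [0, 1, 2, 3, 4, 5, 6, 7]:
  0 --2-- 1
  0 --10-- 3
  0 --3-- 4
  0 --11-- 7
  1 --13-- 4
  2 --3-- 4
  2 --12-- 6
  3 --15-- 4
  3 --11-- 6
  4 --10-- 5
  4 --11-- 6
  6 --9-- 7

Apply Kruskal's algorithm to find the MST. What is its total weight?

Applying Kruskal's algorithm (sort edges by weight, add if no cycle):
  Add (0,1) w=2
  Add (0,4) w=3
  Add (2,4) w=3
  Add (6,7) w=9
  Add (0,3) w=10
  Add (4,5) w=10
  Add (0,7) w=11
  Skip (3,6) w=11 (creates cycle)
  Skip (4,6) w=11 (creates cycle)
  Skip (2,6) w=12 (creates cycle)
  Skip (1,4) w=13 (creates cycle)
  Skip (3,4) w=15 (creates cycle)
MST weight = 48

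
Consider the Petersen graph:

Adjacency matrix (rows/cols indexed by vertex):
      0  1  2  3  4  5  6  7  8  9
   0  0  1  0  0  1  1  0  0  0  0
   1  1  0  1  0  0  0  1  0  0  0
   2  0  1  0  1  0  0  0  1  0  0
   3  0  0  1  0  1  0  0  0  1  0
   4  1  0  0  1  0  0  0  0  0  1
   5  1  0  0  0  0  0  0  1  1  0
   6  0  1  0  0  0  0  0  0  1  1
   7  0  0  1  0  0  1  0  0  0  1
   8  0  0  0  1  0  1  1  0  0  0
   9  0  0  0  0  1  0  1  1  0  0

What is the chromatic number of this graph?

The Petersen graph contains odd cycles (e.g. the outer 5-cycle), so chi >= 3.
A proper 3-coloring exists (it is a well-known 3-chromatic graph).
Chromatic number = 3.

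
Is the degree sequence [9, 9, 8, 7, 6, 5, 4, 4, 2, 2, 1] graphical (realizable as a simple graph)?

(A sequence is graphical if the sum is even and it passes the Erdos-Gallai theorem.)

Sum of degrees = 57. Sum is odd, so the sequence is NOT graphical.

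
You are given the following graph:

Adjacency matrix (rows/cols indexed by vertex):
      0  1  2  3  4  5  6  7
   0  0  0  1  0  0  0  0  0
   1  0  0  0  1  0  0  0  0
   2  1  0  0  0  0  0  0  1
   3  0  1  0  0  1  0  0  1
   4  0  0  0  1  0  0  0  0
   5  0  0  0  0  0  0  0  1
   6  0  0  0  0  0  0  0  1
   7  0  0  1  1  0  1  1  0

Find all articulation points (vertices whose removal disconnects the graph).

An articulation point is a vertex whose removal disconnects the graph.
Articulation points: [2, 3, 7]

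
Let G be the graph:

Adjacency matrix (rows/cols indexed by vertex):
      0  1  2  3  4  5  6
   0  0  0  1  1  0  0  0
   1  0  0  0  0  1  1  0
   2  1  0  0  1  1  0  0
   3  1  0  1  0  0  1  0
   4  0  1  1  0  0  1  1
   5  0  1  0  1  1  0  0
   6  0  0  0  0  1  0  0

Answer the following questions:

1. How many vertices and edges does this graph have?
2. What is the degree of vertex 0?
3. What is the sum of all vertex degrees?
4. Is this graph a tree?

Count: 7 vertices, 9 edges.
Vertex 0 has neighbors [2, 3], degree = 2.
Handshaking lemma: 2 * 9 = 18.
A tree on 7 vertices has 6 edges. This graph has 9 edges (3 extra). Not a tree.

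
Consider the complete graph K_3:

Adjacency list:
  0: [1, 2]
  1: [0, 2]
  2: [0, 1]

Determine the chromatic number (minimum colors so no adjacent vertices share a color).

In K_3, every vertex is adjacent to every other vertex.
Each vertex needs a unique color.
Chromatic number = 3.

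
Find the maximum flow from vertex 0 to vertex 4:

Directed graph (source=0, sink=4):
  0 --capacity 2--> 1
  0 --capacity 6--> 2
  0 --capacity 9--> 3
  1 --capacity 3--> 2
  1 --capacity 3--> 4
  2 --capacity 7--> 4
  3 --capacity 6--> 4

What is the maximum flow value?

Computing max flow:
  Flow on (0->1): 2/2
  Flow on (0->2): 6/6
  Flow on (0->3): 6/9
  Flow on (1->4): 2/3
  Flow on (2->4): 6/7
  Flow on (3->4): 6/6
Maximum flow = 14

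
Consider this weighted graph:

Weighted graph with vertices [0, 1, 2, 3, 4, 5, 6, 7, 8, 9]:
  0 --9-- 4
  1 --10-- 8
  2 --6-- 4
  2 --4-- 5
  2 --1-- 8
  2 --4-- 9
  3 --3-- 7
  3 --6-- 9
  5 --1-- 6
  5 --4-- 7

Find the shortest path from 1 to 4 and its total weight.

Using Dijkstra's algorithm from vertex 1:
Shortest path: 1 -> 8 -> 2 -> 4
Total weight: 10 + 1 + 6 = 17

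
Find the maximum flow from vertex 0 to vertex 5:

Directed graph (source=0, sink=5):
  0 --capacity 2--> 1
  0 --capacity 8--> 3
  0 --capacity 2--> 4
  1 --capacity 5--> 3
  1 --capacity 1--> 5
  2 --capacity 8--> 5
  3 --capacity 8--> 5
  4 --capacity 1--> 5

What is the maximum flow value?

Computing max flow:
  Flow on (0->1): 2/2
  Flow on (0->3): 7/8
  Flow on (0->4): 1/2
  Flow on (1->3): 1/5
  Flow on (1->5): 1/1
  Flow on (3->5): 8/8
  Flow on (4->5): 1/1
Maximum flow = 10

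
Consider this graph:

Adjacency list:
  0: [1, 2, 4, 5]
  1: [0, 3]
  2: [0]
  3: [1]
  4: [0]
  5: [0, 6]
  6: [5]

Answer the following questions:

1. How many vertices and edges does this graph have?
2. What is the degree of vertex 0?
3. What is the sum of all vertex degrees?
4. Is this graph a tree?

Count: 7 vertices, 6 edges.
Vertex 0 has neighbors [1, 2, 4, 5], degree = 4.
Handshaking lemma: 2 * 6 = 12.
A graph is a tree iff it is connected and has exactly n-1 edges. This graph is connected (all 7 vertices in one component) and has 7-1 = 6 edges. It is a tree.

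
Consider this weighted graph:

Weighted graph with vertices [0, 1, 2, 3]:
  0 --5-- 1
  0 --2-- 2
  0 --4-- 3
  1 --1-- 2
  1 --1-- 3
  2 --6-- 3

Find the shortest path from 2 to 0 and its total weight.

Using Dijkstra's algorithm from vertex 2:
Shortest path: 2 -> 0
Total weight: 2 = 2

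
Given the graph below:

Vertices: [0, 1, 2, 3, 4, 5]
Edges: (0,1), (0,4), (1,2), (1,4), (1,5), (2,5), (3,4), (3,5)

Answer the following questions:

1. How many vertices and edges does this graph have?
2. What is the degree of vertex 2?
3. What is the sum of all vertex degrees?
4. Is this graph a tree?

Count: 6 vertices, 8 edges.
Vertex 2 has neighbors [1, 5], degree = 2.
Handshaking lemma: 2 * 8 = 16.
A tree on 6 vertices has 5 edges. This graph has 8 edges (3 extra). Not a tree.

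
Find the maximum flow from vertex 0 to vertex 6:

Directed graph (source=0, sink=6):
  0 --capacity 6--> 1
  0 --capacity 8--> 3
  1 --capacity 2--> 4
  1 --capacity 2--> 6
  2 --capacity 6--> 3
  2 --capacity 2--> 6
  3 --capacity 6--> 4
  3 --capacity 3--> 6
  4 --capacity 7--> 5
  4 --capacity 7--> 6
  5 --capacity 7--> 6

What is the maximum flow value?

Computing max flow:
  Flow on (0->1): 4/6
  Flow on (0->3): 8/8
  Flow on (1->4): 2/2
  Flow on (1->6): 2/2
  Flow on (3->4): 5/6
  Flow on (3->6): 3/3
  Flow on (4->6): 7/7
Maximum flow = 12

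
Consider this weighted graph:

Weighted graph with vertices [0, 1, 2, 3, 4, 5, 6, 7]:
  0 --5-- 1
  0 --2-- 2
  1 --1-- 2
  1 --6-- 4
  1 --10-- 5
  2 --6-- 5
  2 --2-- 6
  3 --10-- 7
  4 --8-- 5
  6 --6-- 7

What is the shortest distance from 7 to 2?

Using Dijkstra's algorithm from vertex 7:
Shortest path: 7 -> 6 -> 2
Total weight: 6 + 2 = 8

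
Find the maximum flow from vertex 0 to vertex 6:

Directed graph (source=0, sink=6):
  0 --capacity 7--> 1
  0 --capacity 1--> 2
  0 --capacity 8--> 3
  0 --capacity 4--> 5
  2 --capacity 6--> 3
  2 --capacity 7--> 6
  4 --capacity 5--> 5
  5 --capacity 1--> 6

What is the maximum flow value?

Computing max flow:
  Flow on (0->2): 1/1
  Flow on (0->5): 1/4
  Flow on (2->6): 1/7
  Flow on (5->6): 1/1
Maximum flow = 2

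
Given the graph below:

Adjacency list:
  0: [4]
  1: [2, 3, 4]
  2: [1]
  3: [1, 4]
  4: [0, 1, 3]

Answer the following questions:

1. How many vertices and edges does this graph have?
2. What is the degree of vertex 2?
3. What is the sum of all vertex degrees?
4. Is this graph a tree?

Count: 5 vertices, 5 edges.
Vertex 2 has neighbors [1], degree = 1.
Handshaking lemma: 2 * 5 = 10.
A tree on 5 vertices has 4 edges. This graph has 5 edges (1 extra). Not a tree.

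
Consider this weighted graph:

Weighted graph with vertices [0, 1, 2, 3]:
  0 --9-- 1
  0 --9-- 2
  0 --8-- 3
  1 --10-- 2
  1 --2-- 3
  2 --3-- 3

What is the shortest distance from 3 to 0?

Using Dijkstra's algorithm from vertex 3:
Shortest path: 3 -> 0
Total weight: 8 = 8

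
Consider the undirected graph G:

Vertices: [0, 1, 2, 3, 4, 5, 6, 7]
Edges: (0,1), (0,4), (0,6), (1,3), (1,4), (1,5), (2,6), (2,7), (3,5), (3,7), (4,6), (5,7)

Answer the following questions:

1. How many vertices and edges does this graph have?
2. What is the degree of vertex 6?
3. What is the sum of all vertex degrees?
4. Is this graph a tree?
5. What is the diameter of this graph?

Count: 8 vertices, 12 edges.
Vertex 6 has neighbors [0, 2, 4], degree = 3.
Handshaking lemma: 2 * 12 = 24.
A tree on 8 vertices has 7 edges. This graph has 12 edges (5 extra). Not a tree.
Diameter (longest shortest path) = 3.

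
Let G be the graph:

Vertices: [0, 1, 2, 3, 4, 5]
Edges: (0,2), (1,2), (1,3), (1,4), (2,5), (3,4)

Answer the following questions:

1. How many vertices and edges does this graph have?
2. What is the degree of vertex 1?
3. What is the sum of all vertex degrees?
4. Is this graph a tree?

Count: 6 vertices, 6 edges.
Vertex 1 has neighbors [2, 3, 4], degree = 3.
Handshaking lemma: 2 * 6 = 12.
A tree on 6 vertices has 5 edges. This graph has 6 edges (1 extra). Not a tree.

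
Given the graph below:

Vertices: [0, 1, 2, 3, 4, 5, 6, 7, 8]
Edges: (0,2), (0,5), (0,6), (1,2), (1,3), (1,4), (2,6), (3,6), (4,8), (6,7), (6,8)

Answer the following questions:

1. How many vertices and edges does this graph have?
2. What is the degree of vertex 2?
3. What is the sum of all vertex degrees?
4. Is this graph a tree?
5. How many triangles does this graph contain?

Count: 9 vertices, 11 edges.
Vertex 2 has neighbors [0, 1, 6], degree = 3.
Handshaking lemma: 2 * 11 = 22.
A tree on 9 vertices has 8 edges. This graph has 11 edges (3 extra). Not a tree.
Number of triangles = 1.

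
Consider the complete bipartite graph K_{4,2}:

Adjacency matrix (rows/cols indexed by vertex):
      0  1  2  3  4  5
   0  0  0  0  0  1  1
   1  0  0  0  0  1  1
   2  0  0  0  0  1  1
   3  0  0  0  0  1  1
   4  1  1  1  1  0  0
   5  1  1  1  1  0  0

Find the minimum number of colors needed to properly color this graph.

K_{4,2} is bipartite: vertices split into two independent sets of size 4 and 2.
Color one set 0, the other 1. No adjacent vertices share a color.
Chromatic number = 2.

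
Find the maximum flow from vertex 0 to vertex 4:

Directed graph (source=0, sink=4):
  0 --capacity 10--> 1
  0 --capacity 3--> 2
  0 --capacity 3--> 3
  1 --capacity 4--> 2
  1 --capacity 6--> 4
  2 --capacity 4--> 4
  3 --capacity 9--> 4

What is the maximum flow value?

Computing max flow:
  Flow on (0->1): 7/10
  Flow on (0->2): 3/3
  Flow on (0->3): 3/3
  Flow on (1->2): 1/4
  Flow on (1->4): 6/6
  Flow on (2->4): 4/4
  Flow on (3->4): 3/9
Maximum flow = 13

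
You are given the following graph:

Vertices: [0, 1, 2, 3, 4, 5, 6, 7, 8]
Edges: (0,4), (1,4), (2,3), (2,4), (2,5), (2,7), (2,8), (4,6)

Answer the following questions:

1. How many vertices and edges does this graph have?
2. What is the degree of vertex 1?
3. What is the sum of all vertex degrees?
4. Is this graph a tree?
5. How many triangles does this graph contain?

Count: 9 vertices, 8 edges.
Vertex 1 has neighbors [4], degree = 1.
Handshaking lemma: 2 * 8 = 16.
A graph is a tree iff it is connected and has exactly n-1 edges. This graph is connected (all 9 vertices in one component) and has 9-1 = 8 edges. It is a tree.
Number of triangles = 0.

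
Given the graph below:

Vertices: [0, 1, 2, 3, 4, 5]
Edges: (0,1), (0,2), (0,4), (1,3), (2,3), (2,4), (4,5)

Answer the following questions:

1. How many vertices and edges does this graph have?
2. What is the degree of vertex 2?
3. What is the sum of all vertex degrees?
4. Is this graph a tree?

Count: 6 vertices, 7 edges.
Vertex 2 has neighbors [0, 3, 4], degree = 3.
Handshaking lemma: 2 * 7 = 14.
A tree on 6 vertices has 5 edges. This graph has 7 edges (2 extra). Not a tree.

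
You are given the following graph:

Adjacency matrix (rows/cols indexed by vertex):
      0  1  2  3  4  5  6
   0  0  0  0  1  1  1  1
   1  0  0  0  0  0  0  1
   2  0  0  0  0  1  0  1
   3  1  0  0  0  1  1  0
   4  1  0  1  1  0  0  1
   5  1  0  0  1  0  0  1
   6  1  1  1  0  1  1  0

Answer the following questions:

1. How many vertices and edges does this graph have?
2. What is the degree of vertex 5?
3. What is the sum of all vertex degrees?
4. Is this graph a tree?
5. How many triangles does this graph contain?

Count: 7 vertices, 11 edges.
Vertex 5 has neighbors [0, 3, 6], degree = 3.
Handshaking lemma: 2 * 11 = 22.
A tree on 7 vertices has 6 edges. This graph has 11 edges (5 extra). Not a tree.
Number of triangles = 5.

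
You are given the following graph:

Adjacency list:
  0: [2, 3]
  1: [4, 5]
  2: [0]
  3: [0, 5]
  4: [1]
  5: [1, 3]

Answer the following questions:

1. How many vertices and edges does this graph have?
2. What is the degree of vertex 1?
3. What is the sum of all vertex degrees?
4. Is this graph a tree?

Count: 6 vertices, 5 edges.
Vertex 1 has neighbors [4, 5], degree = 2.
Handshaking lemma: 2 * 5 = 10.
A graph is a tree iff it is connected and has exactly n-1 edges. This graph is connected (all 6 vertices in one component) and has 6-1 = 5 edges. It is a tree.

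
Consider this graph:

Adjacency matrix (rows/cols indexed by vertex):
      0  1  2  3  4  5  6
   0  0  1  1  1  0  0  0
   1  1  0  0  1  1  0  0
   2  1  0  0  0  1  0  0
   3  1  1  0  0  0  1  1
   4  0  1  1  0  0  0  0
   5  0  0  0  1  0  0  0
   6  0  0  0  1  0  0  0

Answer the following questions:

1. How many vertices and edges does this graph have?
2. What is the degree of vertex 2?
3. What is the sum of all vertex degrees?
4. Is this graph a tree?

Count: 7 vertices, 8 edges.
Vertex 2 has neighbors [0, 4], degree = 2.
Handshaking lemma: 2 * 8 = 16.
A tree on 7 vertices has 6 edges. This graph has 8 edges (2 extra). Not a tree.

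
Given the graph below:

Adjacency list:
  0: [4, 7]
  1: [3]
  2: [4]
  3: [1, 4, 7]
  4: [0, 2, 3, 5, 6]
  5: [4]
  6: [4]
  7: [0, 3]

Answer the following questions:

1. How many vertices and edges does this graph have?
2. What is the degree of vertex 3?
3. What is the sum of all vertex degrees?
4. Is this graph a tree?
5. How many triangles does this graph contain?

Count: 8 vertices, 8 edges.
Vertex 3 has neighbors [1, 4, 7], degree = 3.
Handshaking lemma: 2 * 8 = 16.
A tree on 8 vertices has 7 edges. This graph has 8 edges (1 extra). Not a tree.
Number of triangles = 0.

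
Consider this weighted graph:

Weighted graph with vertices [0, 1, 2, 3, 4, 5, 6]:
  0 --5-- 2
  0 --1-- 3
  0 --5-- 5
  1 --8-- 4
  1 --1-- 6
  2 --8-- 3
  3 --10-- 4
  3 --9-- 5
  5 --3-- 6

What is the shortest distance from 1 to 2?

Using Dijkstra's algorithm from vertex 1:
Shortest path: 1 -> 6 -> 5 -> 0 -> 2
Total weight: 1 + 3 + 5 + 5 = 14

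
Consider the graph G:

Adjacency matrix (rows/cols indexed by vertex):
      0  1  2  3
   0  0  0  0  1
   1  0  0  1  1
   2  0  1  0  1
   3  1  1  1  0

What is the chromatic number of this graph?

The graph has a maximum clique of size 3 (lower bound on chromatic number).
A valid 3-coloring: {0: 1, 1: 1, 2: 2, 3: 0}.
Chromatic number = 3.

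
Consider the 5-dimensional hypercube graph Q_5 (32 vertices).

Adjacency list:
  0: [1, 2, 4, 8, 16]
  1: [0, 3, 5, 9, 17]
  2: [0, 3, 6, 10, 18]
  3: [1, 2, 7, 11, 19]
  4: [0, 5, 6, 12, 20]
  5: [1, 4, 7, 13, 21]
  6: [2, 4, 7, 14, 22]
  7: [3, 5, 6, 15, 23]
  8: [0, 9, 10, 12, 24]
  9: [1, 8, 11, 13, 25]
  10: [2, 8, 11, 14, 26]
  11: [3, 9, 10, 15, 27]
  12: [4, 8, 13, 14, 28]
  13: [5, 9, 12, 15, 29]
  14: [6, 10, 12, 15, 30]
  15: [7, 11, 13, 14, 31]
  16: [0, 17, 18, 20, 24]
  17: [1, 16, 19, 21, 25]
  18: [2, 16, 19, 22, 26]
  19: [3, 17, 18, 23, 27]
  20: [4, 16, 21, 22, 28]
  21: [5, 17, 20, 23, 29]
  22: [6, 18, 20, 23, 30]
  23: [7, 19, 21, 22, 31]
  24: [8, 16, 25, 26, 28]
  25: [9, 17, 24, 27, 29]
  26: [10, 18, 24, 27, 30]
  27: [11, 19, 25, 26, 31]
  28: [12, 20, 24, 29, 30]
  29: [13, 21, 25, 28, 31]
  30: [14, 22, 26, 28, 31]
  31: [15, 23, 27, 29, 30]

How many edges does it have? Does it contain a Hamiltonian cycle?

Q_5 has 32 * 5 / 2 = 80 edges.
Q_5 (d >= 2) always has a Hamiltonian cycle: a 5-bit cyclic Gray code visits every vertex exactly once and returns to the start.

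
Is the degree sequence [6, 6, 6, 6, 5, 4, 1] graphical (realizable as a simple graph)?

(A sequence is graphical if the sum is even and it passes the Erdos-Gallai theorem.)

Sum of degrees = 34. Sum is even but fails Erdos-Gallai. The sequence is NOT graphical.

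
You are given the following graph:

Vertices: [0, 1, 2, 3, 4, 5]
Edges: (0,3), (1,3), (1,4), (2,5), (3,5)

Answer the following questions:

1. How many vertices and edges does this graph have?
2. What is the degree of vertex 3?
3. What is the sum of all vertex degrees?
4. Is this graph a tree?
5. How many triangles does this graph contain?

Count: 6 vertices, 5 edges.
Vertex 3 has neighbors [0, 1, 5], degree = 3.
Handshaking lemma: 2 * 5 = 10.
A graph is a tree iff it is connected and has exactly n-1 edges. This graph is connected (all 6 vertices in one component) and has 6-1 = 5 edges. It is a tree.
Number of triangles = 0.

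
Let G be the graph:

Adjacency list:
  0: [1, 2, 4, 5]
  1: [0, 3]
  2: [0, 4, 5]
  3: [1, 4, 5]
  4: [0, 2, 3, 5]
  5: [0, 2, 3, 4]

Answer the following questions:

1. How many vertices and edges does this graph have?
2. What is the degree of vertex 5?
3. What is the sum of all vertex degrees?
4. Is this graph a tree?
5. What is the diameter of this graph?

Count: 6 vertices, 10 edges.
Vertex 5 has neighbors [0, 2, 3, 4], degree = 4.
Handshaking lemma: 2 * 10 = 20.
A tree on 6 vertices has 5 edges. This graph has 10 edges (5 extra). Not a tree.
Diameter (longest shortest path) = 2.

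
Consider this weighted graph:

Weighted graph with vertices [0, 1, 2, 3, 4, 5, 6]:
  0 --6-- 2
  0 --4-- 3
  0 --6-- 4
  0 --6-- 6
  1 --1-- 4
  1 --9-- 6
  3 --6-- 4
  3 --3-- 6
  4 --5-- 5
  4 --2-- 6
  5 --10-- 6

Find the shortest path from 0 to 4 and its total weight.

Using Dijkstra's algorithm from vertex 0:
Shortest path: 0 -> 4
Total weight: 6 = 6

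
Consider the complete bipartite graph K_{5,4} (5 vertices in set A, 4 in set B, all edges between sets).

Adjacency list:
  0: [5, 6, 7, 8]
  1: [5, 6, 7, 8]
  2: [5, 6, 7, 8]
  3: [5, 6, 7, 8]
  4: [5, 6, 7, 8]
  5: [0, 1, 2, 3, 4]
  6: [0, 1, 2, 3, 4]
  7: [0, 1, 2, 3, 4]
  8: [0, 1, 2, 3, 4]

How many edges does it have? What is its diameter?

K_{5,4} has 5 * 4 = 20 edges.
Any vertex reaches any opposite-side vertex in 1 step; same-side vertices reach in 2 steps via any opposite-side vertex.
Diameter = 2.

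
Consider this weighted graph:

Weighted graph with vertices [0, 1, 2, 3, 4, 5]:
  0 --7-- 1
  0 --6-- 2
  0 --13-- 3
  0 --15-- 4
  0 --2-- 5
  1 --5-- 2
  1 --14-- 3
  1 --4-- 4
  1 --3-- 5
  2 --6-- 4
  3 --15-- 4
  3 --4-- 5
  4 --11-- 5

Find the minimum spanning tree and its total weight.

Applying Kruskal's algorithm (sort edges by weight, add if no cycle):
  Add (0,5) w=2
  Add (1,5) w=3
  Add (1,4) w=4
  Add (3,5) w=4
  Add (1,2) w=5
  Skip (0,2) w=6 (creates cycle)
  Skip (2,4) w=6 (creates cycle)
  Skip (0,1) w=7 (creates cycle)
  Skip (4,5) w=11 (creates cycle)
  Skip (0,3) w=13 (creates cycle)
  Skip (1,3) w=14 (creates cycle)
  Skip (0,4) w=15 (creates cycle)
  Skip (3,4) w=15 (creates cycle)
MST weight = 18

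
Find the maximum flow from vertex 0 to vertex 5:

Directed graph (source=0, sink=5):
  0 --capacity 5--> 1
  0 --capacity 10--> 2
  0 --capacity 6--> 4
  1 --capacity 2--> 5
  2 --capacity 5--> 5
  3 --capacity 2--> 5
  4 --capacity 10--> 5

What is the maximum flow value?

Computing max flow:
  Flow on (0->1): 2/5
  Flow on (0->2): 5/10
  Flow on (0->4): 6/6
  Flow on (1->5): 2/2
  Flow on (2->5): 5/5
  Flow on (4->5): 6/10
Maximum flow = 13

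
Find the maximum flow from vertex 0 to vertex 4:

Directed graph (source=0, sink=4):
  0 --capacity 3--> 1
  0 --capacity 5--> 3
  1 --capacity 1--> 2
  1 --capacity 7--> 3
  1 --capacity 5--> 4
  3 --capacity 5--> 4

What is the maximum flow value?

Computing max flow:
  Flow on (0->1): 3/3
  Flow on (0->3): 5/5
  Flow on (1->4): 3/5
  Flow on (3->4): 5/5
Maximum flow = 8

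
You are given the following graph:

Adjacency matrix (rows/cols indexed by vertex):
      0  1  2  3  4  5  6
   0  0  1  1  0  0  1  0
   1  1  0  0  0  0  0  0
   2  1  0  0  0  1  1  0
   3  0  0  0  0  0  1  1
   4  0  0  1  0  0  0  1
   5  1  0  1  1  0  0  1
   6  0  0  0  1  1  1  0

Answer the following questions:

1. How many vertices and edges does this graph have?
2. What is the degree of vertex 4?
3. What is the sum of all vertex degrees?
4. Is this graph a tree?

Count: 7 vertices, 9 edges.
Vertex 4 has neighbors [2, 6], degree = 2.
Handshaking lemma: 2 * 9 = 18.
A tree on 7 vertices has 6 edges. This graph has 9 edges (3 extra). Not a tree.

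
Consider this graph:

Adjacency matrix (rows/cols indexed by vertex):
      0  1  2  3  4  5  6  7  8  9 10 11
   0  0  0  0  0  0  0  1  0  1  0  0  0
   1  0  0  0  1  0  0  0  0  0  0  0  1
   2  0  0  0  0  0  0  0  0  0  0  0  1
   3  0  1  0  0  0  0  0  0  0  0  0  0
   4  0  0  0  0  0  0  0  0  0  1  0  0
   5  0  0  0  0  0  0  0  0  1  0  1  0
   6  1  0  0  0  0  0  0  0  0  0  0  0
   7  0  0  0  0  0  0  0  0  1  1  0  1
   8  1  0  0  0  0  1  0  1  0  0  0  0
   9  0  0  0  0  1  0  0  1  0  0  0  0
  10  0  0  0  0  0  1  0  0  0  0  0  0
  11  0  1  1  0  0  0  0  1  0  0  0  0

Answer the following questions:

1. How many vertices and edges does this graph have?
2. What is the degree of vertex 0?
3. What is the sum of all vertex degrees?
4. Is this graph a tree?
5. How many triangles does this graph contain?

Count: 12 vertices, 11 edges.
Vertex 0 has neighbors [6, 8], degree = 2.
Handshaking lemma: 2 * 11 = 22.
A graph is a tree iff it is connected and has exactly n-1 edges. This graph is connected (all 12 vertices in one component) and has 12-1 = 11 edges. It is a tree.
Number of triangles = 0.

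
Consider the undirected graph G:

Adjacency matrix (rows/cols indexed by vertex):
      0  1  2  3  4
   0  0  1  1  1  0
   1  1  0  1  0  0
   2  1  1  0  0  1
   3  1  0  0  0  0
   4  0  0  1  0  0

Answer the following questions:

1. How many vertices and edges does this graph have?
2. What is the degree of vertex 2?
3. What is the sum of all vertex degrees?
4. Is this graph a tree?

Count: 5 vertices, 5 edges.
Vertex 2 has neighbors [0, 1, 4], degree = 3.
Handshaking lemma: 2 * 5 = 10.
A tree on 5 vertices has 4 edges. This graph has 5 edges (1 extra). Not a tree.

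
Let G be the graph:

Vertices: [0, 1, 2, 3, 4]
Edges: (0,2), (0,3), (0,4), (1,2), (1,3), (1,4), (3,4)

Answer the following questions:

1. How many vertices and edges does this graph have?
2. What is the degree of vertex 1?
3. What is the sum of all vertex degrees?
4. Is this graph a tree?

Count: 5 vertices, 7 edges.
Vertex 1 has neighbors [2, 3, 4], degree = 3.
Handshaking lemma: 2 * 7 = 14.
A tree on 5 vertices has 4 edges. This graph has 7 edges (3 extra). Not a tree.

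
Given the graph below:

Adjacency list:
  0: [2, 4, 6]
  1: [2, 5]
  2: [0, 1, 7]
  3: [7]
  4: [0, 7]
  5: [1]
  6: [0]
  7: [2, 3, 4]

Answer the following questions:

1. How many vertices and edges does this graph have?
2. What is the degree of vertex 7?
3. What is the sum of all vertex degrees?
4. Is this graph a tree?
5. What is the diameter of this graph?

Count: 8 vertices, 8 edges.
Vertex 7 has neighbors [2, 3, 4], degree = 3.
Handshaking lemma: 2 * 8 = 16.
A tree on 8 vertices has 7 edges. This graph has 8 edges (1 extra). Not a tree.
Diameter (longest shortest path) = 4.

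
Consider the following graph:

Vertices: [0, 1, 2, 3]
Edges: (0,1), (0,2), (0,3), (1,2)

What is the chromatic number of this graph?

The graph has a maximum clique of size 3 (lower bound on chromatic number).
A valid 3-coloring: {0: 0, 1: 1, 2: 2, 3: 1}.
Chromatic number = 3.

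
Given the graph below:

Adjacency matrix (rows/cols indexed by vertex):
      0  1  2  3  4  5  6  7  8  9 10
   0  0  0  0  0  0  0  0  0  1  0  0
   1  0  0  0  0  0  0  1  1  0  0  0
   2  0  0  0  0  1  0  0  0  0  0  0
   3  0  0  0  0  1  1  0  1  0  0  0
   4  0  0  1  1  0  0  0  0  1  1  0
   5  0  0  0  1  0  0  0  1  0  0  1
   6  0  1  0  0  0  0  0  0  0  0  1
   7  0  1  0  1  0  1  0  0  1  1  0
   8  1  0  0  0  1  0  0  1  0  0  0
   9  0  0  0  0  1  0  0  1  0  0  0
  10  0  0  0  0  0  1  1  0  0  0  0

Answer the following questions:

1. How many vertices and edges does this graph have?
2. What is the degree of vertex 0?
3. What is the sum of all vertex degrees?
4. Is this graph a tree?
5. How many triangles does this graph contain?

Count: 11 vertices, 14 edges.
Vertex 0 has neighbors [8], degree = 1.
Handshaking lemma: 2 * 14 = 28.
A tree on 11 vertices has 10 edges. This graph has 14 edges (4 extra). Not a tree.
Number of triangles = 1.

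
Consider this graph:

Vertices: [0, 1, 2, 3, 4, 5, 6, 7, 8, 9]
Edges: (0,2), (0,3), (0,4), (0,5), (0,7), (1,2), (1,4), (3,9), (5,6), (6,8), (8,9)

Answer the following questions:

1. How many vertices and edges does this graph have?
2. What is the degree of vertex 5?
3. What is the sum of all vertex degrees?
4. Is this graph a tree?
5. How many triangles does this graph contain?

Count: 10 vertices, 11 edges.
Vertex 5 has neighbors [0, 6], degree = 2.
Handshaking lemma: 2 * 11 = 22.
A tree on 10 vertices has 9 edges. This graph has 11 edges (2 extra). Not a tree.
Number of triangles = 0.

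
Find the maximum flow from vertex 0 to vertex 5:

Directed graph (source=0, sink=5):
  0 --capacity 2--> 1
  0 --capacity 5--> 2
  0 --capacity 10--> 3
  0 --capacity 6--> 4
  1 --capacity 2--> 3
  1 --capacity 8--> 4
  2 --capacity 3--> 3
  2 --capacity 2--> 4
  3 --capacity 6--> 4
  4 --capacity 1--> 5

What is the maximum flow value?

Computing max flow:
  Flow on (0->3): 1/10
  Flow on (3->4): 1/6
  Flow on (4->5): 1/1
Maximum flow = 1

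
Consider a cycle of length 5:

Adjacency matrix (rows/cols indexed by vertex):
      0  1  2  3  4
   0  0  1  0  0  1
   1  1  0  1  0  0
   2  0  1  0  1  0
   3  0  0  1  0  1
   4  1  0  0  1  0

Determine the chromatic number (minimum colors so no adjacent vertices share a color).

This is an odd cycle (C_5). Odd cycles are not bipartite (any 2-coloring forces two adjacent vertices to match), and 3 colors suffice.
Chromatic number = 3.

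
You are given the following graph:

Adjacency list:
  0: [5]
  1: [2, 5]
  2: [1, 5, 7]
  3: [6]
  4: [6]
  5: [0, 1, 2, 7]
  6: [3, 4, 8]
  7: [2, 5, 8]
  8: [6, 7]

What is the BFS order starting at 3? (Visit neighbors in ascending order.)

BFS from vertex 3 (neighbors processed in ascending order):
Visit order: 3, 6, 4, 8, 7, 2, 5, 1, 0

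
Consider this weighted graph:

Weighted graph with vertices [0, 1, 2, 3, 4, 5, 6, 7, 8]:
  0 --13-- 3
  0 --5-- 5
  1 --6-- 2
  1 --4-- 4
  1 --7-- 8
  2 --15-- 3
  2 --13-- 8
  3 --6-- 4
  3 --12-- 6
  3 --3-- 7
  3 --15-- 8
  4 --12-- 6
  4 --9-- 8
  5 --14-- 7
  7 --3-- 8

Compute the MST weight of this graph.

Applying Kruskal's algorithm (sort edges by weight, add if no cycle):
  Add (3,7) w=3
  Add (7,8) w=3
  Add (1,4) w=4
  Add (0,5) w=5
  Add (1,2) w=6
  Add (3,4) w=6
  Skip (1,8) w=7 (creates cycle)
  Skip (4,8) w=9 (creates cycle)
  Add (3,6) w=12
  Skip (4,6) w=12 (creates cycle)
  Add (0,3) w=13
  Skip (2,8) w=13 (creates cycle)
  Skip (5,7) w=14 (creates cycle)
  Skip (2,3) w=15 (creates cycle)
  Skip (3,8) w=15 (creates cycle)
MST weight = 52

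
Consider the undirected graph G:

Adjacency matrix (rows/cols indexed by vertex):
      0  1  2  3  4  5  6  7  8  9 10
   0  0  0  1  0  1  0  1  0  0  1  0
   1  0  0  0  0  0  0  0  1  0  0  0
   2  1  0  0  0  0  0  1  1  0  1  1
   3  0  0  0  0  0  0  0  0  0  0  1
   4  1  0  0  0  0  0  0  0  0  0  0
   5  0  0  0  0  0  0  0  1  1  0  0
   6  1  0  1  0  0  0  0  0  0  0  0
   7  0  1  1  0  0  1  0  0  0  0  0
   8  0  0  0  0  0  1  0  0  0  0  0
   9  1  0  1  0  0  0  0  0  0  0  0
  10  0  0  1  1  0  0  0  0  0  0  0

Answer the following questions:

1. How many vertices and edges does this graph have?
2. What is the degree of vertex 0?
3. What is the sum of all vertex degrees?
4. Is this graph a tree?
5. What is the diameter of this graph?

Count: 11 vertices, 12 edges.
Vertex 0 has neighbors [2, 4, 6, 9], degree = 4.
Handshaking lemma: 2 * 12 = 24.
A tree on 11 vertices has 10 edges. This graph has 12 edges (2 extra). Not a tree.
Diameter (longest shortest path) = 5.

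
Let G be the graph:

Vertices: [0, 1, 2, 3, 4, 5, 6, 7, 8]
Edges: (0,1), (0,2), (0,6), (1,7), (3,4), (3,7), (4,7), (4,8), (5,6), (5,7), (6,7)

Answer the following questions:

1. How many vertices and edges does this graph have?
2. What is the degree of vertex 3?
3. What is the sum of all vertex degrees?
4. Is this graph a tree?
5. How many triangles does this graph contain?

Count: 9 vertices, 11 edges.
Vertex 3 has neighbors [4, 7], degree = 2.
Handshaking lemma: 2 * 11 = 22.
A tree on 9 vertices has 8 edges. This graph has 11 edges (3 extra). Not a tree.
Number of triangles = 2.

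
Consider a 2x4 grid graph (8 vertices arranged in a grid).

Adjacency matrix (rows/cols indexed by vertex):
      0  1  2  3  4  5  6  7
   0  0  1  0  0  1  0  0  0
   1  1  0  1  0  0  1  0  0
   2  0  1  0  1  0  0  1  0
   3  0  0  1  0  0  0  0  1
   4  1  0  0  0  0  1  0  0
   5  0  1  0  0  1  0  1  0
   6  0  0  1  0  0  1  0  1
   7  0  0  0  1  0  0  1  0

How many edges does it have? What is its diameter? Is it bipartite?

A 2x4 grid has 4 vertical edges and 6 horizontal edges.
Total edges = 4 + 6 = 10.
Diameter = (2-1) + (4-1) = 4 (corner to opposite corner).
Grid graphs are bipartite (checkerboard coloring).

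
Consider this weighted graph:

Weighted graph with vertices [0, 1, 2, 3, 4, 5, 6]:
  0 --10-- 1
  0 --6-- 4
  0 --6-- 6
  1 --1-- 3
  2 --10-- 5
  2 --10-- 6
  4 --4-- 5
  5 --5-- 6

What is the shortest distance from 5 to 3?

Using Dijkstra's algorithm from vertex 5:
Shortest path: 5 -> 4 -> 0 -> 1 -> 3
Total weight: 4 + 6 + 10 + 1 = 21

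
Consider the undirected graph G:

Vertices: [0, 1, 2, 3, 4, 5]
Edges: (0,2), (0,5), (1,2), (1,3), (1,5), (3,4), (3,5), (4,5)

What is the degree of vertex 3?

Vertex 3 has neighbors [1, 4, 5], so deg(3) = 3.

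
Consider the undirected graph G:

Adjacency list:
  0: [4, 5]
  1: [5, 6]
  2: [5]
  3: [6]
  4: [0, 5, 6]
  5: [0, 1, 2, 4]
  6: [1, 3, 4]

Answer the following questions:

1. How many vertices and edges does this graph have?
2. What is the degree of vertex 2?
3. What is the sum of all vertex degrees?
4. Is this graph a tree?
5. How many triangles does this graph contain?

Count: 7 vertices, 8 edges.
Vertex 2 has neighbors [5], degree = 1.
Handshaking lemma: 2 * 8 = 16.
A tree on 7 vertices has 6 edges. This graph has 8 edges (2 extra). Not a tree.
Number of triangles = 1.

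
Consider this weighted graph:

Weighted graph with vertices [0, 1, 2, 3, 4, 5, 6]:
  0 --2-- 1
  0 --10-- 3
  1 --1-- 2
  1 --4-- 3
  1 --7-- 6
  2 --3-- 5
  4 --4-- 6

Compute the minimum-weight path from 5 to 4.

Using Dijkstra's algorithm from vertex 5:
Shortest path: 5 -> 2 -> 1 -> 6 -> 4
Total weight: 3 + 1 + 7 + 4 = 15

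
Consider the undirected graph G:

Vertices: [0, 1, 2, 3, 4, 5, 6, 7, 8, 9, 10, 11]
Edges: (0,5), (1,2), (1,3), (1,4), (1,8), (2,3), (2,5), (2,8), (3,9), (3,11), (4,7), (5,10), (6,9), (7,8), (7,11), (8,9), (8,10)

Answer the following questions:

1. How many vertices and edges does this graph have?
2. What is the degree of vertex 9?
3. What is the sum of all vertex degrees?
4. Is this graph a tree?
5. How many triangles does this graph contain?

Count: 12 vertices, 17 edges.
Vertex 9 has neighbors [3, 6, 8], degree = 3.
Handshaking lemma: 2 * 17 = 34.
A tree on 12 vertices has 11 edges. This graph has 17 edges (6 extra). Not a tree.
Number of triangles = 2.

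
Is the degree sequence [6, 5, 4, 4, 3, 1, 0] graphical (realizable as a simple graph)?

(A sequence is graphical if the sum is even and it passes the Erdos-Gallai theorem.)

Sum of degrees = 23. Sum is odd, so the sequence is NOT graphical.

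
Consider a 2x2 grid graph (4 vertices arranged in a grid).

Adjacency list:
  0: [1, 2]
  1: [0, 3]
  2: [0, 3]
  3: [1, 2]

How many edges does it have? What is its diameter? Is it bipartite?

A 2x2 grid has 2 vertical edges and 2 horizontal edges.
Total edges = 2 + 2 = 4.
Diameter = (2-1) + (2-1) = 2 (corner to opposite corner).
Grid graphs are bipartite (checkerboard coloring).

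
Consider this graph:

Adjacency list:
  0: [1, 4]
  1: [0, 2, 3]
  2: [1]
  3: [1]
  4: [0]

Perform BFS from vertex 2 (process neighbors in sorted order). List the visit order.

BFS from vertex 2 (neighbors processed in ascending order):
Visit order: 2, 1, 0, 3, 4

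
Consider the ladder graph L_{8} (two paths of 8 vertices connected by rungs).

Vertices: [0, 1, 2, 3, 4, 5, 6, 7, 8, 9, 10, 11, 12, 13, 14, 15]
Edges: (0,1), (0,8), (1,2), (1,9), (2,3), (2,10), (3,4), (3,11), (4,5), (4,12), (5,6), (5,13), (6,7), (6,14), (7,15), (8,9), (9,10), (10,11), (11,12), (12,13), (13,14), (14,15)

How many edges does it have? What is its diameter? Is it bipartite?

Ladder graph L_{8}: 8 rungs + 2 * (8-1) path edges = 8 + 14 = 22 edges.
Diameter = 8.
Ladder graphs are bipartite (alternating coloring along each path).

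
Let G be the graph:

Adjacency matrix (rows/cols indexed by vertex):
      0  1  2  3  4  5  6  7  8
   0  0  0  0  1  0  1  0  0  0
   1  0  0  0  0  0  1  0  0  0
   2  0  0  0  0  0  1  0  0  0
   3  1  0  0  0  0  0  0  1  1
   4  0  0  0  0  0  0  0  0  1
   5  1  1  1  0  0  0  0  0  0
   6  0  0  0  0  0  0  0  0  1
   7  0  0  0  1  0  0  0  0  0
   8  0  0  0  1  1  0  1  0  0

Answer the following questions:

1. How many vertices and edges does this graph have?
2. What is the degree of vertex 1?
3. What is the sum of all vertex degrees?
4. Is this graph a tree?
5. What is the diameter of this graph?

Count: 9 vertices, 8 edges.
Vertex 1 has neighbors [5], degree = 1.
Handshaking lemma: 2 * 8 = 16.
A graph is a tree iff it is connected and has exactly n-1 edges. This graph is connected (all 9 vertices in one component) and has 9-1 = 8 edges. It is a tree.
Diameter (longest shortest path) = 5.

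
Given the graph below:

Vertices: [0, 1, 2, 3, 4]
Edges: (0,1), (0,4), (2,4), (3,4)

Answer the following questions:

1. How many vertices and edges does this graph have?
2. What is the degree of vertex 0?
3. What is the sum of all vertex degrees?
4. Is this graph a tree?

Count: 5 vertices, 4 edges.
Vertex 0 has neighbors [1, 4], degree = 2.
Handshaking lemma: 2 * 4 = 8.
A graph is a tree iff it is connected and has exactly n-1 edges. This graph is connected (all 5 vertices in one component) and has 5-1 = 4 edges. It is a tree.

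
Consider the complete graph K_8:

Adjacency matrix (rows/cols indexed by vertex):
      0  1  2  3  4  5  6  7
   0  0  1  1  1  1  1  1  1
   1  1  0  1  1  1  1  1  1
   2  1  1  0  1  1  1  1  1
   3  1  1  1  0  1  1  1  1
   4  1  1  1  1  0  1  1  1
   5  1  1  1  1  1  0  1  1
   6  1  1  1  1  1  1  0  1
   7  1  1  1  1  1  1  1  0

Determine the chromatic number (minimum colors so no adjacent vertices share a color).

In K_8, every vertex is adjacent to every other vertex.
Each vertex needs a unique color.
Chromatic number = 8.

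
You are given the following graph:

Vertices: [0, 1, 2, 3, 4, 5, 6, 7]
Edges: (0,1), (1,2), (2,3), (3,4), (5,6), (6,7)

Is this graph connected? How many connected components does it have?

Checking connectivity: the graph has 2 connected component(s).
Components: [[0, 1, 2, 3, 4], [5, 6, 7]]. The graph is NOT connected.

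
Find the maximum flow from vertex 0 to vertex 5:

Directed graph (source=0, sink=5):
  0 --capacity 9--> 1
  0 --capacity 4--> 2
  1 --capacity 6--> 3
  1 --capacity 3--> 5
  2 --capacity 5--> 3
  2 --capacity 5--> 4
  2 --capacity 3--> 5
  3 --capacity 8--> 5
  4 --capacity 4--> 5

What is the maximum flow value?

Computing max flow:
  Flow on (0->1): 9/9
  Flow on (0->2): 4/4
  Flow on (1->3): 6/6
  Flow on (1->5): 3/3
  Flow on (2->3): 1/5
  Flow on (2->5): 3/3
  Flow on (3->5): 7/8
Maximum flow = 13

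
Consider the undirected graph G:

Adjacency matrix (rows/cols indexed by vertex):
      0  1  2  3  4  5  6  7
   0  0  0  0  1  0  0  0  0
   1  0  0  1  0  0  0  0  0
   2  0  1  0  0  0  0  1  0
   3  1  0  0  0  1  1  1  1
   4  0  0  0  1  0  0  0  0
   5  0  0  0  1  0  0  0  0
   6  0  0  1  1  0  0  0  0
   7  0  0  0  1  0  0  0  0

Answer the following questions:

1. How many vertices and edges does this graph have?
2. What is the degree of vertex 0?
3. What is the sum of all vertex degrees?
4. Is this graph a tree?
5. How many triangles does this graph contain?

Count: 8 vertices, 7 edges.
Vertex 0 has neighbors [3], degree = 1.
Handshaking lemma: 2 * 7 = 14.
A graph is a tree iff it is connected and has exactly n-1 edges. This graph is connected (all 8 vertices in one component) and has 8-1 = 7 edges. It is a tree.
Number of triangles = 0.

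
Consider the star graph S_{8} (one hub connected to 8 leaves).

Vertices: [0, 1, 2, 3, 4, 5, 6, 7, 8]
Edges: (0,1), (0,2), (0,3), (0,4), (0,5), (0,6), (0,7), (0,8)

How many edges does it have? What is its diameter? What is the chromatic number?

Star graph S_{8}: the hub connects to all 8 leaves.
Edges = 8.
Diameter = 2 (any leaf to hub is 1, leaf to leaf through hub is 2).
Star graphs are bipartite (hub vs leaves), so chromatic number = 2.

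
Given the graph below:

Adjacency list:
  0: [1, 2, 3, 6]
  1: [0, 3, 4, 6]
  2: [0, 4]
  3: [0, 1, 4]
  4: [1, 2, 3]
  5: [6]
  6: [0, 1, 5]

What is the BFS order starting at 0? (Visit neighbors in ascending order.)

BFS from vertex 0 (neighbors processed in ascending order):
Visit order: 0, 1, 2, 3, 6, 4, 5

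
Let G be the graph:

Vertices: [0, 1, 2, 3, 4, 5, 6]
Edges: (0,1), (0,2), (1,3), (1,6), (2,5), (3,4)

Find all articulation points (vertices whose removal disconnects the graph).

An articulation point is a vertex whose removal disconnects the graph.
Articulation points: [0, 1, 2, 3]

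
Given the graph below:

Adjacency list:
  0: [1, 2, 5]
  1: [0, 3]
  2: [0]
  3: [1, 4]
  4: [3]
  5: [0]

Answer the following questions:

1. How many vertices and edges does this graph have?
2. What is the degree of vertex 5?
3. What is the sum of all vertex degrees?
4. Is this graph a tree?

Count: 6 vertices, 5 edges.
Vertex 5 has neighbors [0], degree = 1.
Handshaking lemma: 2 * 5 = 10.
A graph is a tree iff it is connected and has exactly n-1 edges. This graph is connected (all 6 vertices in one component) and has 6-1 = 5 edges. It is a tree.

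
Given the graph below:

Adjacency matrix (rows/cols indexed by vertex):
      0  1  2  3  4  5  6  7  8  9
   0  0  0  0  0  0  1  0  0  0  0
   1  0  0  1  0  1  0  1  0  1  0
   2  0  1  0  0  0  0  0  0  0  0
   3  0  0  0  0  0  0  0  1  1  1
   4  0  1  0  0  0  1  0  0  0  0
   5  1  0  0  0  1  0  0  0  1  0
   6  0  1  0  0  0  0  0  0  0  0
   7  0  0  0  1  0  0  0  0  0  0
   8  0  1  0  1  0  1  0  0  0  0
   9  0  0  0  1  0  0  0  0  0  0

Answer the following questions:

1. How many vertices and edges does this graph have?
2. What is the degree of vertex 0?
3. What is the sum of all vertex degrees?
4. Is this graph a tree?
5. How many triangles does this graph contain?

Count: 10 vertices, 10 edges.
Vertex 0 has neighbors [5], degree = 1.
Handshaking lemma: 2 * 10 = 20.
A tree on 10 vertices has 9 edges. This graph has 10 edges (1 extra). Not a tree.
Number of triangles = 0.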